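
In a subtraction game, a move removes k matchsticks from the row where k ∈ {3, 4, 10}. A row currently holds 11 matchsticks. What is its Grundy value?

1

Compute g(0), g(1), … for moves {3, 4, 10}:
k:     0  1  2  3  4  5  6  7  8  9 10 11
g(k):  0  0  0  1  1  1  2  0  0  0  1  1
So g(11) = 1.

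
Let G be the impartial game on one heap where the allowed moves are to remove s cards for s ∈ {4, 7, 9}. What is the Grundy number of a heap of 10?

Build the Grundy sequence with g(k) = mex{g(k−s) : s ∈ {4, 7, 9}, s ≤ k}:
g(0) = mex{} = 0
g(1) = mex{} = 0
g(2) = mex{} = 0
g(3) = mex{} = 0
g(4) = mex{0} = 1
g(5) = mex{0} = 1
g(6) = mex{0} = 1
g(7) = mex{0} = 1
g(8) = mex{0,1} = 2
g(9) = mex{0,1} = 2
g(10) = mex{0,1} = 2
So g(10) = 2.

2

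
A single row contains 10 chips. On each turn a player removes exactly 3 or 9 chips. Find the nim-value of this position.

Compute g(0), g(1), … for moves {3, 9}:
g(0) = mex{} = 0
g(1) = mex{} = 0
g(2) = mex{} = 0
g(3) = mex{0} = 1
g(4) = mex{0} = 1
g(5) = mex{0} = 1
g(6) = mex{1} = 0
g(7) = mex{1} = 0
g(8) = mex{1} = 0
g(9) = mex{0} = 1
g(10) = mex{0} = 1
So g(10) = 1.

1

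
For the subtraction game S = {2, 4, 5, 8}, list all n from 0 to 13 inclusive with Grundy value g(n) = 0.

0, 1, 7, 10, 13

Build the Grundy sequence with g(k) = mex{g(k−s) : s ∈ {2, 4, 5, 8}, s ≤ k}:
k:     0  1  2  3  4  5  6  7  8  9 10 11 12 13
g(k):  0  0  1  1  2  2  3  0  4  1  0  2  1  0
The P-positions (g = 0) in 0..13 are 0, 1, 7, 10, 13.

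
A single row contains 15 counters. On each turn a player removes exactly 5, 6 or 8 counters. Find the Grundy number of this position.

Compute g(0), g(1), … for moves {5, 6, 8}:
k:     0  1  2  3  4  5  6  7  8  9 10 11 12 13 14 15
g(k):  0  0  0  0  0  1  1  1  1  1  2  2  2  0  0  0
So g(15) = 0.

0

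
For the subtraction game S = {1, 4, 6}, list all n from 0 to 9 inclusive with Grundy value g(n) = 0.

0, 2, 5, 7

Compute g(0), g(1), … for moves {1, 4, 6}:
k:     0  1  2  3  4  5  6  7  8  9
g(k):  0  1  0  1  2  0  1  0  1  2
The P-positions (g = 0) in 0..9 are 0, 2, 5, 7.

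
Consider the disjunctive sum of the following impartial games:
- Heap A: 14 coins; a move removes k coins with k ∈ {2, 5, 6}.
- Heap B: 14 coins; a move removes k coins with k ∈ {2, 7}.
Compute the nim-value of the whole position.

1

For heap A, compute g(0), g(1), … with moves {2, 5, 6}:
k:     0  1  2  3  4  5  6  7  8  9 10 11 12 13 14
g(k):  0  0  1  1  0  2  1  3  0  2  1  0  0  1  1
So g(14) = 1.
Build the Grundy sequence for heap B with g(k) = mex{g(k−s) : s ∈ {2, 7}, s ≤ k}:
g(0) = mex{} = 0
g(1) = mex{} = 0
g(2) = mex{0} = 1
g(3) = mex{0} = 1
g(4) = mex{1} = 0
g(5) = mex{1} = 0
g(6) = mex{0} = 1
g(7) = mex{0} = 1
g(8) = mex{0,1} = 2
g(9) = mex{1} = 0
g(10) = mex{1,2} = 0
g(11) = mex{0} = 1
g(12) = mex{0} = 1
g(13) = mex{1} = 0
g(14) = mex{1} = 0
So g(14) = 0.
By the Sprague-Grundy theorem, the Grundy value of a sum of independent games is the XOR of the component values.
Combined value = 1 XOR 0 = 1.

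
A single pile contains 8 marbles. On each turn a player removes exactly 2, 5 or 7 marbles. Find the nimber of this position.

2

Grundy values for subtraction set {2, 5, 7}:
k:     0  1  2  3  4  5  6  7  8
g(k):  0  0  1  1  0  2  1  3  2
So g(8) = 2.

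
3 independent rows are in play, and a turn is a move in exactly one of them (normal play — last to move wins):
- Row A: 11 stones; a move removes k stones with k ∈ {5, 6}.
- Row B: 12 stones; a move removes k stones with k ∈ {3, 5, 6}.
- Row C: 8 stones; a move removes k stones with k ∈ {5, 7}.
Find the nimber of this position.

0

Grundy values for row A (subtraction set {5, 6}):
g(0) = mex{} = 0
g(1) = mex{} = 0
g(2) = mex{} = 0
g(3) = mex{} = 0
g(4) = mex{} = 0
g(5) = mex{0} = 1
g(6) = mex{0} = 1
g(7) = mex{0} = 1
g(8) = mex{0} = 1
g(9) = mex{0} = 1
g(10) = mex{0,1} = 2
g(11) = mex{1} = 0
So g(11) = 0.
Grundy values for row B (subtraction set {3, 5, 6}):
k:     0  1  2  3  4  5  6  7  8  9 10 11 12
g(k):  0  0  0  1  1  1  2  2  2  0  0  0  1
So g(12) = 1.
Build the Grundy sequence for row C with g(k) = mex{g(k−s) : s ∈ {5, 7}, s ≤ k}:
g(0) = mex{} = 0
g(1) = mex{} = 0
g(2) = mex{} = 0
g(3) = mex{} = 0
g(4) = mex{} = 0
g(5) = mex{0} = 1
g(6) = mex{0} = 1
g(7) = mex{0} = 1
g(8) = mex{0} = 1
So g(8) = 1.
The value of a disjunctive sum is the nim-sum of the parts.
Combined value = 0 XOR 1 XOR 1 = 0.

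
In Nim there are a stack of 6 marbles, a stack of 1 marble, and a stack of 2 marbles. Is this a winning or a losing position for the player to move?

Winning position

Bitwise XOR of the heap sizes:
  110  (6)
  001  (1)
  010  (2)
  ---
  101  (5)
The nim-sum is 5 ≠ 0, so this is an N-position: the player to move can win.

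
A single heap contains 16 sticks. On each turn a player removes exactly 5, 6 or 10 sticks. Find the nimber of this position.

Compute g(0), g(1), … for moves {5, 6, 10}:
k:     0  1  2  3  4  5  6  7  8  9 10 11 12 13 14 15 16
g(k):  0  0  0  0  0  1  1  1  1  1  2  2  2  2  2  0  0
So g(16) = 0.

0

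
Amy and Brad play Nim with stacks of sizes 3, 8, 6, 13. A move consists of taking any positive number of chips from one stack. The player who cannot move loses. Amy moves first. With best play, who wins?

Brad wins

Compute the nim-sum pairwise:
3 ⊕ 8 = 11
11 ⊕ 6 = 13
13 ⊕ 13 = 0
The nim-sum is 0, so this is a P-position: the player to move is in a losing position under optimal play; Amy is about to move from it and so loses — Brad wins.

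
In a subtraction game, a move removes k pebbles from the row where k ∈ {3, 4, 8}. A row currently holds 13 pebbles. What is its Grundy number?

0

Grundy values for subtraction set {3, 4, 8}:
g(0) = mex{} = 0
g(1) = mex{} = 0
g(2) = mex{} = 0
g(3) = mex{0} = 1
g(4) = mex{0} = 1
g(5) = mex{0} = 1
g(6) = mex{0,1} = 2
g(7) = mex{1} = 0
g(8) = mex{0,1} = 2
g(9) = mex{0,1,2} = 3
g(10) = mex{0,2} = 1
g(11) = mex{0,1,2} = 3
g(12) = mex{1,2,3} = 0
g(13) = mex{1,3} = 0
So g(13) = 0.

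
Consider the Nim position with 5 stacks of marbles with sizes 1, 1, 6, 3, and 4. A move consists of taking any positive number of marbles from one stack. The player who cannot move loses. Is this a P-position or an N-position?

N-position

In binary:
  001  (1)
  001  (1)
  110  (6)
  011  (3)
  100  (4)
  ---
  001  (1)
The nim-sum is 1 ≠ 0, so this is an N-position: the player to move can win.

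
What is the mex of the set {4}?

0

0 is not in the set, so the mex is 0.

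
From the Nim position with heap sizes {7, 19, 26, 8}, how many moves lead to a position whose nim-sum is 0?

1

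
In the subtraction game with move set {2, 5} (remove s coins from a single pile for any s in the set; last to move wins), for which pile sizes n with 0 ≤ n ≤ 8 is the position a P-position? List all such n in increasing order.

Compute g(0), g(1), … for moves {2, 5}:
k:     0  1  2  3  4  5  6  7  8
g(k):  0  0  1  1  0  2  1  0  0
The P-positions (g = 0) in 0..8 are 0, 1, 4, 7, 8.

0, 1, 4, 7, 8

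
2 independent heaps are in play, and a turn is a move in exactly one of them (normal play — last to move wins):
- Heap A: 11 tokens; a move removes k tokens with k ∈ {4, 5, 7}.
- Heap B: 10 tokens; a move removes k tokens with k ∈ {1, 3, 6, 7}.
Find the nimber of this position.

2

For heap A, compute g(0), g(1), … with moves {4, 5, 7}:
g(0) = mex{} = 0
g(1) = mex{} = 0
g(2) = mex{} = 0
g(3) = mex{} = 0
g(4) = mex{0} = 1
g(5) = mex{0} = 1
g(6) = mex{0} = 1
g(7) = mex{0} = 1
g(8) = mex{0,1} = 2
g(9) = mex{0,1} = 2
g(10) = mex{0,1} = 2
g(11) = mex{1} = 0
So g(11) = 0.
For heap B, compute g(0), g(1), … with moves {1, 3, 6, 7}:
g(0) = mex{} = 0
g(1) = mex{0} = 1
g(2) = mex{1} = 0
g(3) = mex{0} = 1
g(4) = mex{1} = 0
g(5) = mex{0} = 1
g(6) = mex{0,1} = 2
g(7) = mex{0,1,2} = 3
g(8) = mex{0,1,3} = 2
g(9) = mex{0,1,2} = 3
g(10) = mex{0,1,3} = 2
So g(10) = 2.
By the Sprague-Grundy theorem, the Grundy value of a sum of independent games is the XOR of the component values.
Combined value = 0 XOR 2 = 2.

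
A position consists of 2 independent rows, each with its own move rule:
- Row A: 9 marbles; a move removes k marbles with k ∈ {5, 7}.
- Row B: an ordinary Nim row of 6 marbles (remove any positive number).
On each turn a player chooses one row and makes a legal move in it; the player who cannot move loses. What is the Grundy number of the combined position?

For row A, compute g(0), g(1), … with moves {5, 7}:
g(0) = mex{} = 0
g(1) = mex{} = 0
g(2) = mex{} = 0
g(3) = mex{} = 0
g(4) = mex{} = 0
g(5) = mex{0} = 1
g(6) = mex{0} = 1
g(7) = mex{0} = 1
g(8) = mex{0} = 1
g(9) = mex{0} = 1
So g(9) = 1.
Row B is a plain Nim row of size 6, so its Grundy value is 6.
By the Sprague-Grundy theorem, the Grundy value of a sum of independent games is the XOR of the component values.
Combined value = 1 XOR 6 = 7.

7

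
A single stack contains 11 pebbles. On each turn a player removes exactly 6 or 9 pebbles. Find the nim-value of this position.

1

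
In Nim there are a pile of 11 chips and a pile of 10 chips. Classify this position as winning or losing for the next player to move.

Compute the nim-sum pairwise:
11 XOR 10 = 1
The nim-sum is 1 ≠ 0, so this is an N-position: the player to move can win.

Winning position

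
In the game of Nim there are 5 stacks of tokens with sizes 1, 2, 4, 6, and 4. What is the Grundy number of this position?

Write each in binary and XOR column by column:
  001  (1)
  010  (2)
  100  (4)
  110  (6)
  100  (4)
  ---
  101  (5)

5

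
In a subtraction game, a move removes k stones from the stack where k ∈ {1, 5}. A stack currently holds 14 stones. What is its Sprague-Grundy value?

0

Build the Grundy sequence with g(k) = mex{g(k−s) : s ∈ {1, 5}, s ≤ k}:
k:     0  1  2  3  4  5  6  7  8  9 10 11 12 13 14
g(k):  0  1  0  1  0  1  0  1  0  1  0  1  0  1  0
So g(14) = 0.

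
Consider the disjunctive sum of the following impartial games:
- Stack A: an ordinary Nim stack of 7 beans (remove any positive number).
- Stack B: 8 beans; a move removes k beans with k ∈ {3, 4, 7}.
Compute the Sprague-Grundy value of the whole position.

5

Stack A is a plain Nim stack of size 7, so its Grundy value is 7.
Build the Grundy sequence for stack B with g(k) = mex{g(k−s) : s ∈ {3, 4, 7}, s ≤ k}:
g(0) = mex{} = 0
g(1) = mex{} = 0
g(2) = mex{} = 0
g(3) = mex{0} = 1
g(4) = mex{0} = 1
g(5) = mex{0} = 1
g(6) = mex{0,1} = 2
g(7) = mex{0,1} = 2
g(8) = mex{0,1} = 2
So g(8) = 2.
By the Sprague-Grundy theorem, the Grundy value of a sum of independent games is the XOR of the component values.
Combined value = 7 ⊕ 2 = 5.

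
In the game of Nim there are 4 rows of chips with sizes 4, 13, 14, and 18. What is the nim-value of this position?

21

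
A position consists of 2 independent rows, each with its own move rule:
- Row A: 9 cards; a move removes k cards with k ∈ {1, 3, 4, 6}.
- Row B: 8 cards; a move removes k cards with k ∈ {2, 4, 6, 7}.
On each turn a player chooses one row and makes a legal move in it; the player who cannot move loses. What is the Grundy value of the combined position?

Build the Grundy sequence for row A with g(k) = mex{g(k−s) : s ∈ {1, 3, 4, 6}, s ≤ k}:
k:     0  1  2  3  4  5  6  7  8  9
g(k):  0  1  0  1  2  3  2  0  1  0
So g(9) = 0.
For row B, compute g(0), g(1), … with moves {2, 4, 6, 7}:
g(0) = mex{} = 0
g(1) = mex{} = 0
g(2) = mex{0} = 1
g(3) = mex{0} = 1
g(4) = mex{0,1} = 2
g(5) = mex{0,1} = 2
g(6) = mex{0,1,2} = 3
g(7) = mex{0,1,2} = 3
g(8) = mex{0,1,2,3} = 4
So g(8) = 4.
By the Sprague-Grundy theorem, the Grundy value of a sum of independent games is the XOR of the component values.
Combined value = 0 XOR 4 = 4.

4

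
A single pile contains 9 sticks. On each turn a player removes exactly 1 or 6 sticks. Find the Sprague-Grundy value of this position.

0

Grundy values for subtraction set {1, 6}:
g(0) = mex{} = 0
g(1) = mex{0} = 1
g(2) = mex{1} = 0
g(3) = mex{0} = 1
g(4) = mex{1} = 0
g(5) = mex{0} = 1
g(6) = mex{0,1} = 2
g(7) = mex{1,2} = 0
g(8) = mex{0} = 1
g(9) = mex{1} = 0
So g(9) = 0.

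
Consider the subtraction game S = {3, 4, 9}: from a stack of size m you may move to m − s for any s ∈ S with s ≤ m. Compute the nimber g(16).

1

Grundy values for subtraction set {3, 4, 9}:
k:     0  1  2  3  4  5  6  7  8  9 10 11 12 13 14 15 16
g(k):  0  0  0  1  1  1  2  0  0  3  1  1  2  0  0  0  1
So g(16) = 1.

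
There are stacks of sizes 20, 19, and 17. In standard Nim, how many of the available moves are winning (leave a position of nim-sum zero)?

3

Write each in binary and XOR column by column:
  10100  (20)
  10011  (19)
  10001  (17)
  -----
  10110  (22)
The overall nim-sum is X = 22. A stack of size p has a winning move iff p XOR X < p (reduce it to p XOR X).
  20: 20 XOR 22 = 2 < 20 — winning move (to 2).
  19: 19 XOR 22 = 5 < 19 — winning move (to 5).
  17: 17 XOR 22 = 7 < 17 — winning move (to 7).
That gives 3 winning moves.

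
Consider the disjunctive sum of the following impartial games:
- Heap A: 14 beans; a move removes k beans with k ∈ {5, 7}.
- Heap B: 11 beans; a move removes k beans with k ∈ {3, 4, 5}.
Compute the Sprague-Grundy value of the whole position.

Build the Grundy sequence for heap A with g(k) = mex{g(k−s) : s ∈ {5, 7}, s ≤ k}:
g(0) = mex{} = 0
g(1) = mex{} = 0
g(2) = mex{} = 0
g(3) = mex{} = 0
g(4) = mex{} = 0
g(5) = mex{0} = 1
g(6) = mex{0} = 1
g(7) = mex{0} = 1
g(8) = mex{0} = 1
g(9) = mex{0} = 1
g(10) = mex{0,1} = 2
g(11) = mex{0,1} = 2
g(12) = mex{1} = 0
g(13) = mex{1} = 0
g(14) = mex{1} = 0
So g(14) = 0.
Build the Grundy sequence for heap B with g(k) = mex{g(k−s) : s ∈ {3, 4, 5}, s ≤ k}:
g(0) = mex{} = 0
g(1) = mex{} = 0
g(2) = mex{} = 0
g(3) = mex{0} = 1
g(4) = mex{0} = 1
g(5) = mex{0} = 1
g(6) = mex{0,1} = 2
g(7) = mex{0,1} = 2
g(8) = mex{1} = 0
g(9) = mex{1,2} = 0
g(10) = mex{1,2} = 0
g(11) = mex{0,2} = 1
So g(11) = 1.
The value of a disjunctive sum is the nim-sum of the parts.
Combined value = 0 ⊕ 1 = 1.

1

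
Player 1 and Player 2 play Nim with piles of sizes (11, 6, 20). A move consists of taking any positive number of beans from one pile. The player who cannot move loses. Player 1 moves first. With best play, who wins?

Player 1 wins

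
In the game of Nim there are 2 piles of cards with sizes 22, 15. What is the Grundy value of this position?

25

Nim-sum: 22 ^ 15 = 25.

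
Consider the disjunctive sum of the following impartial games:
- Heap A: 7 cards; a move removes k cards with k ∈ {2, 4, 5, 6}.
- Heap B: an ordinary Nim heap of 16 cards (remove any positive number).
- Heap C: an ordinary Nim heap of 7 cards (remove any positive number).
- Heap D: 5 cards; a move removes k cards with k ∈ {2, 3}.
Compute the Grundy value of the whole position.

20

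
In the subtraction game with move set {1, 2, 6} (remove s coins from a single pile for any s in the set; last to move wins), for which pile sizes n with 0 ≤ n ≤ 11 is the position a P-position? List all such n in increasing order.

0, 3, 7, 10

Build the Grundy sequence with g(k) = mex{g(k−s) : s ∈ {1, 2, 6}, s ≤ k}:
g(0) = mex{} = 0
g(1) = mex{0} = 1
g(2) = mex{0,1} = 2
g(3) = mex{1,2} = 0
g(4) = mex{0,2} = 1
g(5) = mex{0,1} = 2
g(6) = mex{0,1,2} = 3
g(7) = mex{1,2,3} = 0
g(8) = mex{0,2,3} = 1
g(9) = mex{0,1} = 2
g(10) = mex{1,2} = 0
g(11) = mex{0,2} = 1
The P-positions (g = 0) in 0..11 are 0, 3, 7, 10.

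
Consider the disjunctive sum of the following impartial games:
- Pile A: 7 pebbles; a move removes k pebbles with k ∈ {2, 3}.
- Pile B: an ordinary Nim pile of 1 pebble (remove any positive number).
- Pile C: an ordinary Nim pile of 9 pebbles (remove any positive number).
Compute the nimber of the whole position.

9

For pile A, compute g(0), g(1), … with moves {2, 3}:
k:     0  1  2  3  4  5  6  7
g(k):  0  0  1  1  2  0  0  1
So g(7) = 1.
Pile B is a plain Nim pile of size 1, so its Grundy value is 1.
Pile C is a plain Nim pile of size 9, so its Grundy value is 9.
By the Sprague-Grundy theorem, the Grundy value of a sum of independent games is the XOR of the component values.
Combined value = 1 ⊕ 1 ⊕ 9 = 9.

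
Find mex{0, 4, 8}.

0 is in the set but 1 is not, so the mex is 1.

1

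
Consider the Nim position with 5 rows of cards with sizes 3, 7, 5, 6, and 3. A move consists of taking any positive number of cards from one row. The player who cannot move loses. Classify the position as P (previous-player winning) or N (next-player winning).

Bitwise XOR of the heap sizes:
  011  (3)
  111  (7)
  101  (5)
  110  (6)
  011  (3)
  ---
  100  (4)
The nim-sum is 4 ≠ 0, so this is an N-position: the player to move can win.

N-position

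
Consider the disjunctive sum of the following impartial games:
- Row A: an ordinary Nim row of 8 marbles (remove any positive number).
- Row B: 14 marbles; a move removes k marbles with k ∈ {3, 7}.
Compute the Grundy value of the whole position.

9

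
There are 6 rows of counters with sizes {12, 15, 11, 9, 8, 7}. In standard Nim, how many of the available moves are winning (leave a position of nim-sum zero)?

5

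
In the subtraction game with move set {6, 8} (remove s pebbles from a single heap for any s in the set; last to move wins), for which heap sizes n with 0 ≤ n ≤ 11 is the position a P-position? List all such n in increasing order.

0, 1, 2, 3, 4, 5

Compute g(0), g(1), … for moves {6, 8}:
g(0) = mex{} = 0
g(1) = mex{} = 0
g(2) = mex{} = 0
g(3) = mex{} = 0
g(4) = mex{} = 0
g(5) = mex{} = 0
g(6) = mex{0} = 1
g(7) = mex{0} = 1
g(8) = mex{0} = 1
g(9) = mex{0} = 1
g(10) = mex{0} = 1
g(11) = mex{0} = 1
The P-positions (g = 0) in 0..11 are 0, 1, 2, 3, 4, 5.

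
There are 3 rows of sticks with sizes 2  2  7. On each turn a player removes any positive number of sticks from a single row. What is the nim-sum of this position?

7

Write each in binary and XOR column by column:
  010  (2)
  010  (2)
  111  (7)
  ---
  111  (7)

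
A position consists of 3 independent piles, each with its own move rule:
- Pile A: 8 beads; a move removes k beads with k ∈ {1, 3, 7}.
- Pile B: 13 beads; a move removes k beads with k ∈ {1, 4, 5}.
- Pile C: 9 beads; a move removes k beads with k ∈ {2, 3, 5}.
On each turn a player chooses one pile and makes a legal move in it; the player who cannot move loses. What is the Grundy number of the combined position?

Build the Grundy sequence for pile A with g(k) = mex{g(k−s) : s ∈ {1, 3, 7}, s ≤ k}:
g(0) = mex{} = 0
g(1) = mex{0} = 1
g(2) = mex{1} = 0
g(3) = mex{0} = 1
g(4) = mex{1} = 0
g(5) = mex{0} = 1
g(6) = mex{1} = 0
g(7) = mex{0} = 1
g(8) = mex{1} = 0
So g(8) = 0.
Build the Grundy sequence for pile B with g(k) = mex{g(k−s) : s ∈ {1, 4, 5}, s ≤ k}:
k:     0  1  2  3  4  5  6  7  8  9 10 11 12 13
g(k):  0  1  0  1  2  3  2  3  0  1  0  1  2  3
So g(13) = 3.
Grundy values for pile C (subtraction set {2, 3, 5}):
k:     0  1  2  3  4  5  6  7  8  9
g(k):  0  0  1  1  2  2  3  0  0  1
So g(9) = 1.
The value of a disjunctive sum is the nim-sum of the parts.
Combined value = 0 XOR 3 XOR 1 = 2.

2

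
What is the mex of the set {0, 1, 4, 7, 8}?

2

The values 0, 1 are all present; 2 is the first non-negative integer missing from the set.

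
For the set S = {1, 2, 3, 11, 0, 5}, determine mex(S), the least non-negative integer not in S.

The values 0, 1, 2, 3 are all present; 4 is the first non-negative integer missing from the set.

4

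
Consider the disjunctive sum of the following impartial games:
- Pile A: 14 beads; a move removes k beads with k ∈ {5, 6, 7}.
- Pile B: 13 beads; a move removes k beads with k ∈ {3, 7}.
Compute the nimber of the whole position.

1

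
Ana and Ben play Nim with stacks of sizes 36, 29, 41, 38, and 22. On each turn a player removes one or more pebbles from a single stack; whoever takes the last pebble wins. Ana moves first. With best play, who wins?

Ana wins

Bitwise XOR of the heap sizes:
  100100  (36)
  011101  (29)
  101001  (41)
  100110  (38)
  010110  (22)
  ------
  100000  (32)
The nim-sum is 32 ≠ 0, so this is an N-position: the player to move can win; Ana has a winning move.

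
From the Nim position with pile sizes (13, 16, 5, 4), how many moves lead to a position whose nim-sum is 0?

1

Compute the nim-sum pairwise:
13 ⊕ 16 = 29
29 ⊕ 5 = 24
24 ⊕ 4 = 28
The overall nim-sum is X = 28. A pile of size p has a winning move iff p XOR X < p (reduce it to p XOR X).
  13: 13 XOR 28 = 17 ≥ 13 — no move.
  16: 16 XOR 28 = 12 < 16 — winning move (to 12).
  5: 5 XOR 28 = 25 ≥ 5 — no move.
  4: 4 XOR 28 = 24 ≥ 4 — no move.
That gives 1 winning move.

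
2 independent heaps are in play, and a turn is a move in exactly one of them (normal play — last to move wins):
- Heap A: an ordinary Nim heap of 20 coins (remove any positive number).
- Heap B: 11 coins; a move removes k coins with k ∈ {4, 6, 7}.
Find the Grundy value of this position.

Heap A is a plain Nim heap of size 20, so its Grundy value is 20.
For heap B, compute g(0), g(1), … with moves {4, 6, 7}:
k:     0  1  2  3  4  5  6  7  8  9 10 11
g(k):  0  0  0  0  1  1  1  1  2  2  2  0
So g(11) = 0.
The value of a disjunctive sum is the nim-sum of the parts.
Combined value = 20 XOR 0 = 20.

20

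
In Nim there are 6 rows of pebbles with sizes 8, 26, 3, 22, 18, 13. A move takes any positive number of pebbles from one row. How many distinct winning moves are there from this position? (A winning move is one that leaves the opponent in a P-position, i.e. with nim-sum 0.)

3

Compute the nim-sum pairwise:
8 ⊕ 26 = 18
18 ⊕ 3 = 17
17 ⊕ 22 = 7
7 ⊕ 18 = 21
21 ⊕ 13 = 24
The overall nim-sum is X = 24. A row of size p has a winning move iff p XOR X < p (reduce it to p XOR X).
  8: 8 XOR 24 = 16 ≥ 8 — no move.
  26: 26 XOR 24 = 2 < 26 — winning move (to 2).
  3: 3 XOR 24 = 27 ≥ 3 — no move.
  22: 22 XOR 24 = 14 < 22 — winning move (to 14).
  18: 18 XOR 24 = 10 < 18 — winning move (to 10).
  13: 13 XOR 24 = 21 ≥ 13 — no move.
That gives 3 winning moves.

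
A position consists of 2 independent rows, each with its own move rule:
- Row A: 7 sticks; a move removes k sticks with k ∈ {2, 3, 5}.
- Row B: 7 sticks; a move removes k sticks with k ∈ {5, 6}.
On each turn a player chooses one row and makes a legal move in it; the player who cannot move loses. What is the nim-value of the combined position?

For row A, compute g(0), g(1), … with moves {2, 3, 5}:
k:     0  1  2  3  4  5  6  7
g(k):  0  0  1  1  2  2  3  0
So g(7) = 0.
For row B, compute g(0), g(1), … with moves {5, 6}:
k:     0  1  2  3  4  5  6  7
g(k):  0  0  0  0  0  1  1  1
So g(7) = 1.
By the Sprague-Grundy theorem, the Grundy value of a sum of independent games is the XOR of the component values.
Combined value = 0 XOR 1 = 1.

1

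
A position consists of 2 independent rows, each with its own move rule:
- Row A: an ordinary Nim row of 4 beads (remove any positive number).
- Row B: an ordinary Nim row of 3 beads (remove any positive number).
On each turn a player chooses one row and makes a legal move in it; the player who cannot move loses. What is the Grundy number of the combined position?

7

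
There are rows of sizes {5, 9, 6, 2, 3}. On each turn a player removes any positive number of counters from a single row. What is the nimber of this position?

Nim-sum: 5 ⊕ 9 ⊕ 6 ⊕ 2 ⊕ 3 = 11.

11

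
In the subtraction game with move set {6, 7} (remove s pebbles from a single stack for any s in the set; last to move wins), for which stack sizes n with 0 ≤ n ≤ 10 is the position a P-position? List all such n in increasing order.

0, 1, 2, 3, 4, 5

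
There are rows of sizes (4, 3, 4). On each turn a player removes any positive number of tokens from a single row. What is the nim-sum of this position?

Compute the nim-sum pairwise:
4 ⊕ 3 = 7
7 ⊕ 4 = 3

3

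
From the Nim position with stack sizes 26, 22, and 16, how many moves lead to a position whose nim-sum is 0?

3

Compute the nim-sum pairwise:
26 ^ 22 = 12
12 ^ 16 = 28
The overall nim-sum is X = 28. A stack of size p has a winning move iff p XOR X < p (reduce it to p XOR X).
  26: 26 XOR 28 = 6 < 26 — winning move (to 6).
  22: 22 XOR 28 = 10 < 22 — winning move (to 10).
  16: 16 XOR 28 = 12 < 16 — winning move (to 12).
That gives 3 winning moves.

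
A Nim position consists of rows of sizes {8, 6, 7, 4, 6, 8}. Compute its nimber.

3

In binary:
  1000  (8)
  0110  (6)
  0111  (7)
  0100  (4)
  0110  (6)
  1000  (8)
  ----
  0011  (3)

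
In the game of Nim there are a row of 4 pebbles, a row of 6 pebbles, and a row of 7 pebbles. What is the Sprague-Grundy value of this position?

5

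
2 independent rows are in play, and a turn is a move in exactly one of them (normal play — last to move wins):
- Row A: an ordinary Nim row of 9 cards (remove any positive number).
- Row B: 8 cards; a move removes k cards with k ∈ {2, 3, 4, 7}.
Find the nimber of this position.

8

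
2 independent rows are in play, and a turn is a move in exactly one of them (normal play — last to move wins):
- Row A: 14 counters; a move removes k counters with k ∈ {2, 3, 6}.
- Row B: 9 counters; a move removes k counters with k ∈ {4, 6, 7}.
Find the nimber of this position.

2

For row A, compute g(0), g(1), … with moves {2, 3, 6}:
k:     0  1  2  3  4  5  6  7  8  9 10 11 12 13 14
g(k):  0  0  1  1  2  0  3  1  2  0  0  1  1  2  0
So g(14) = 0.
Build the Grundy sequence for row B with g(k) = mex{g(k−s) : s ∈ {4, 6, 7}, s ≤ k}:
g(0) = mex{} = 0
g(1) = mex{} = 0
g(2) = mex{} = 0
g(3) = mex{} = 0
g(4) = mex{0} = 1
g(5) = mex{0} = 1
g(6) = mex{0} = 1
g(7) = mex{0} = 1
g(8) = mex{0,1} = 2
g(9) = mex{0,1} = 2
So g(9) = 2.
By the Sprague-Grundy theorem, the Grundy value of a sum of independent games is the XOR of the component values.
Combined value = 0 XOR 2 = 2.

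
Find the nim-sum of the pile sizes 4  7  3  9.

9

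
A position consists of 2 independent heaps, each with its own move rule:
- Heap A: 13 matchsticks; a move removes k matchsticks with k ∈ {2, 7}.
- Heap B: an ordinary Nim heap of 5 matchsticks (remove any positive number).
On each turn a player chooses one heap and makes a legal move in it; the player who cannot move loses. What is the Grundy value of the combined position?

Build the Grundy sequence for heap A with g(k) = mex{g(k−s) : s ∈ {2, 7}, s ≤ k}:
g(0) = mex{} = 0
g(1) = mex{} = 0
g(2) = mex{0} = 1
g(3) = mex{0} = 1
g(4) = mex{1} = 0
g(5) = mex{1} = 0
g(6) = mex{0} = 1
g(7) = mex{0} = 1
g(8) = mex{0,1} = 2
g(9) = mex{1} = 0
g(10) = mex{1,2} = 0
g(11) = mex{0} = 1
g(12) = mex{0} = 1
g(13) = mex{1} = 0
So g(13) = 0.
Heap B is a plain Nim heap of size 5, so its Grundy value is 5.
By the Sprague-Grundy theorem, the Grundy value of a sum of independent games is the XOR of the component values.
Combined value = 0 ⊕ 5 = 5.

5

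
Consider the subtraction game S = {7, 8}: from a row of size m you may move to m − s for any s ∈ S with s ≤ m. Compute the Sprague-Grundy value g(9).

1

Compute g(0), g(1), … for moves {7, 8}:
k:     0  1  2  3  4  5  6  7  8  9
g(k):  0  0  0  0  0  0  0  1  1  1
So g(9) = 1.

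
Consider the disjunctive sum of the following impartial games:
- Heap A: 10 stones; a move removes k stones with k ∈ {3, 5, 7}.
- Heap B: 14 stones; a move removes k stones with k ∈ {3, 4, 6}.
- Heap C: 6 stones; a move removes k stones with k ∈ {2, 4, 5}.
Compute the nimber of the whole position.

Grundy values for heap A (subtraction set {3, 5, 7}):
k:     0  1  2  3  4  5  6  7  8  9 10
g(k):  0  0  0  1  1  1  2  2  2  3  0
So g(10) = 0.
Grundy values for heap B (subtraction set {3, 4, 6}):
g(0) = mex{} = 0
g(1) = mex{} = 0
g(2) = mex{} = 0
g(3) = mex{0} = 1
g(4) = mex{0} = 1
g(5) = mex{0} = 1
g(6) = mex{0,1} = 2
g(7) = mex{0,1} = 2
g(8) = mex{0,1} = 2
g(9) = mex{1,2} = 0
g(10) = mex{1,2} = 0
g(11) = mex{1,2} = 0
g(12) = mex{0,2} = 1
g(13) = mex{0,2} = 1
g(14) = mex{0,2} = 1
So g(14) = 1.
Build the Grundy sequence for heap C with g(k) = mex{g(k−s) : s ∈ {2, 4, 5}, s ≤ k}:
k:     0  1  2  3  4  5  6
g(k):  0  0  1  1  2  2  3
So g(6) = 3.
By the Sprague-Grundy theorem, the Grundy value of a sum of independent games is the XOR of the component values.
Combined value = 0 ⊕ 1 ⊕ 3 = 2.

2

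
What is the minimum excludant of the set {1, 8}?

0 is not in the set, so the mex is 0.

0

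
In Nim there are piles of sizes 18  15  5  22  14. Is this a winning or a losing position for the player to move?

In binary:
  10010  (18)
  01111  (15)
  00101  (5)
  10110  (22)
  01110  (14)
  -----
  00000  (0)
The nim-sum is 0, so this is a P-position: the player to move is in a losing position under optimal play.

Losing position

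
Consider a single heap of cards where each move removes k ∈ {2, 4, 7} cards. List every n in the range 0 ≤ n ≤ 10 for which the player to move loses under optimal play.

0, 1, 6, 9

Grundy values for subtraction set {2, 4, 7}:
k:     0  1  2  3  4  5  6  7  8  9 10
g(k):  0  0  1  1  2  2  0  3  1  0  2
The P-positions (g = 0) in 0..10 are 0, 1, 6, 9.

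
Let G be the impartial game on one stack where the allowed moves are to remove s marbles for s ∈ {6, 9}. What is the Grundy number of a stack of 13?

2

Compute g(0), g(1), … for moves {6, 9}:
g(0) = mex{} = 0
g(1) = mex{} = 0
g(2) = mex{} = 0
g(3) = mex{} = 0
g(4) = mex{} = 0
g(5) = mex{} = 0
g(6) = mex{0} = 1
g(7) = mex{0} = 1
g(8) = mex{0} = 1
g(9) = mex{0} = 1
g(10) = mex{0} = 1
g(11) = mex{0} = 1
g(12) = mex{0,1} = 2
g(13) = mex{0,1} = 2
So g(13) = 2.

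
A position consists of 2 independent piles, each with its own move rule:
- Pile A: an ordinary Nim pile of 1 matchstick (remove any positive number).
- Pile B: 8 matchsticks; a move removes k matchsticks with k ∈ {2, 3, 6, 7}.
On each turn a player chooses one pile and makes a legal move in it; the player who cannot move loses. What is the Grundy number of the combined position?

Pile A is a plain Nim pile of size 1, so its Grundy value is 1.
Grundy values for pile B (subtraction set {2, 3, 6, 7}):
k:     0  1  2  3  4  5  6  7  8
g(k):  0  0  1  1  2  0  3  1  2
So g(8) = 2.
The value of a disjunctive sum is the nim-sum of the parts.
Combined value = 1 ⊕ 2 = 3.

3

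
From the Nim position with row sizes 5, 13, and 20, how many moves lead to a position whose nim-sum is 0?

Nim-sum: 5 XOR 13 XOR 20 = 28.
The overall nim-sum is X = 28. A row of size p has a winning move iff p XOR X < p (reduce it to p XOR X).
  5: 5 XOR 28 = 25 ≥ 5 — no move.
  13: 13 XOR 28 = 17 ≥ 13 — no move.
  20: 20 XOR 28 = 8 < 20 — winning move (to 8).
That gives 1 winning move.

1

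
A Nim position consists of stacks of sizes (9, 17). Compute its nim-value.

24

In binary:
  01001  (9)
  10001  (17)
  -----
  11000  (24)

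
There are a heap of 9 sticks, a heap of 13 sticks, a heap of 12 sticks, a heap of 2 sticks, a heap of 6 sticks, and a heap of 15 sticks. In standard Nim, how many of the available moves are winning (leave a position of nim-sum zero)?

Write each in binary and XOR column by column:
  1001  (9)
  1101  (13)
  1100  (12)
  0010  (2)
  0110  (6)
  1111  (15)
  ----
  0011  (3)
The overall nim-sum is X = 3. A heap of size p has a winning move iff p XOR X < p (reduce it to p XOR X).
  9: 9 XOR 3 = 10 ≥ 9 — no move.
  13: 13 XOR 3 = 14 ≥ 13 — no move.
  12: 12 XOR 3 = 15 ≥ 12 — no move.
  2: 2 XOR 3 = 1 < 2 — winning move (to 1).
  6: 6 XOR 3 = 5 < 6 — winning move (to 5).
  15: 15 XOR 3 = 12 < 15 — winning move (to 12).
That gives 3 winning moves.

3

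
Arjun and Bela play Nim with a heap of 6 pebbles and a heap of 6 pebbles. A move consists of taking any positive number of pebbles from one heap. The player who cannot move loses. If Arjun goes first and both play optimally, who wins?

Bela wins

Compute the nim-sum pairwise:
6 ⊕ 6 = 0
The nim-sum is 0, so this is a P-position: the player to move is in a losing position under optimal play; Arjun is about to move from it and so loses — Bela wins.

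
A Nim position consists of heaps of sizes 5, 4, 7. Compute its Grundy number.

6

Write each in binary and XOR column by column:
  101  (5)
  100  (4)
  111  (7)
  ---
  110  (6)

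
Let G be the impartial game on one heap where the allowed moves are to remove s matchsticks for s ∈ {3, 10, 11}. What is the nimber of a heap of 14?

Grundy values for subtraction set {3, 10, 11}:
k:     0  1  2  3  4  5  6  7  8  9 10 11 12 13 14
g(k):  0  0  0  1  1  1  0  0  0  1  1  1  2  2  0
So g(14) = 0.

0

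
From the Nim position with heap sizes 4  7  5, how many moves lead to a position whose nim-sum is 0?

3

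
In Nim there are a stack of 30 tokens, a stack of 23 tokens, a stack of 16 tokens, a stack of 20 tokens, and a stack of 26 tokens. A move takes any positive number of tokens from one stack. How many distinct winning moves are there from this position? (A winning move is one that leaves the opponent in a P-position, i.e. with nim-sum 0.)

5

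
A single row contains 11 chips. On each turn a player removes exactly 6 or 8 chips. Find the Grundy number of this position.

Compute g(0), g(1), … for moves {6, 8}:
g(0) = mex{} = 0
g(1) = mex{} = 0
g(2) = mex{} = 0
g(3) = mex{} = 0
g(4) = mex{} = 0
g(5) = mex{} = 0
g(6) = mex{0} = 1
g(7) = mex{0} = 1
g(8) = mex{0} = 1
g(9) = mex{0} = 1
g(10) = mex{0} = 1
g(11) = mex{0} = 1
So g(11) = 1.

1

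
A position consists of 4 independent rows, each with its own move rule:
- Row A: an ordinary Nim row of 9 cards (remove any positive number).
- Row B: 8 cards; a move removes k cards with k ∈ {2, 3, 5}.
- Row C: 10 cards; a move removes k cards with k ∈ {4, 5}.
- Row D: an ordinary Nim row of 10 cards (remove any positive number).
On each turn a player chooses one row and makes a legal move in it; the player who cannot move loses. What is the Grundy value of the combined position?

Row A is a plain Nim row of size 9, so its Grundy value is 9.
Grundy values for row B (subtraction set {2, 3, 5}):
g(0) = mex{} = 0
g(1) = mex{} = 0
g(2) = mex{0} = 1
g(3) = mex{0} = 1
g(4) = mex{0,1} = 2
g(5) = mex{0,1} = 2
g(6) = mex{0,1,2} = 3
g(7) = mex{1,2} = 0
g(8) = mex{1,2,3} = 0
So g(8) = 0.
For row C, compute g(0), g(1), … with moves {4, 5}:
g(0) = mex{} = 0
g(1) = mex{} = 0
g(2) = mex{} = 0
g(3) = mex{} = 0
g(4) = mex{0} = 1
g(5) = mex{0} = 1
g(6) = mex{0} = 1
g(7) = mex{0} = 1
g(8) = mex{0,1} = 2
g(9) = mex{1} = 0
g(10) = mex{1} = 0
So g(10) = 0.
Row D is a plain Nim row of size 10, so its Grundy value is 10.
The value of a disjunctive sum is the nim-sum of the parts.
Combined value = 9 ⊕ 0 ⊕ 0 ⊕ 10 = 3.

3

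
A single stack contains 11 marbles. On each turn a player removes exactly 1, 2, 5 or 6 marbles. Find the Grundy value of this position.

1

Compute g(0), g(1), … for moves {1, 2, 5, 6}:
k:     0  1  2  3  4  5  6  7  8  9 10 11
g(k):  0  1  2  0  1  2  3  0  1  2  0  1
So g(11) = 1.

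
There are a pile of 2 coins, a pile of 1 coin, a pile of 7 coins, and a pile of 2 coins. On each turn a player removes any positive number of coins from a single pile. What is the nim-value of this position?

6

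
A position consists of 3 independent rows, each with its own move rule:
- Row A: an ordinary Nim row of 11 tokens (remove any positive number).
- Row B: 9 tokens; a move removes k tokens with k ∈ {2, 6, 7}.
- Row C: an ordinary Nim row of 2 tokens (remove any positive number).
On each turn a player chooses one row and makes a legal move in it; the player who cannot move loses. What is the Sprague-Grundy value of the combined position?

9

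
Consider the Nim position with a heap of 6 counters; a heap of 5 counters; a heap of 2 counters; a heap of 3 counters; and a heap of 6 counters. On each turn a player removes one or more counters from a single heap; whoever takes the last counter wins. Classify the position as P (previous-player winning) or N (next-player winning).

N-position

Nim-sum: 6 ^ 5 ^ 2 ^ 3 ^ 6 = 4.
The nim-sum is 4 ≠ 0, so this is an N-position: the player to move can win.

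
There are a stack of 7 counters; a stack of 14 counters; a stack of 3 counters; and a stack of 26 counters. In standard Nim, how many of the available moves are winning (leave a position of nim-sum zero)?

In binary:
  00111  (7)
  01110  (14)
  00011  (3)
  11010  (26)
  -----
  10000  (16)
The overall nim-sum is X = 16. A stack of size p has a winning move iff p XOR X < p (reduce it to p XOR X).
  7: 7 XOR 16 = 23 ≥ 7 — no move.
  14: 14 XOR 16 = 30 ≥ 14 — no move.
  3: 3 XOR 16 = 19 ≥ 3 — no move.
  26: 26 XOR 16 = 10 < 26 — winning move (to 10).
That gives 1 winning move.

1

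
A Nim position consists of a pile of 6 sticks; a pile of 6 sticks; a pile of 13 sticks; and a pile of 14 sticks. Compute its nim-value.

3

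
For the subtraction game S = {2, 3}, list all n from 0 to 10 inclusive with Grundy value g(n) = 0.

0, 1, 5, 6, 10

Grundy values for subtraction set {2, 3}:
k:     0  1  2  3  4  5  6  7  8  9 10
g(k):  0  0  1  1  2  0  0  1  1  2  0
The P-positions (g = 0) in 0..10 are 0, 1, 5, 6, 10.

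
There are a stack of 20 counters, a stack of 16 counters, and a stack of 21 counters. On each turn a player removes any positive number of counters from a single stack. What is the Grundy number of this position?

17

Bitwise XOR of the heap sizes:
  10100  (20)
  10000  (16)
  10101  (21)
  -----
  10001  (17)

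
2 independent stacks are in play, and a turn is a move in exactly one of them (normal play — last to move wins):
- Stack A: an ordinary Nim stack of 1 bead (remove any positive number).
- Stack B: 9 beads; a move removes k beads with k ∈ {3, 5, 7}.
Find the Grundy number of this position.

Stack A is a plain Nim stack of size 1, so its Grundy value is 1.
Grundy values for stack B (subtraction set {3, 5, 7}):
g(0) = mex{} = 0
g(1) = mex{} = 0
g(2) = mex{} = 0
g(3) = mex{0} = 1
g(4) = mex{0} = 1
g(5) = mex{0} = 1
g(6) = mex{0,1} = 2
g(7) = mex{0,1} = 2
g(8) = mex{0,1} = 2
g(9) = mex{0,1,2} = 3
So g(9) = 3.
By the Sprague-Grundy theorem, the Grundy value of a sum of independent games is the XOR of the component values.
Combined value = 1 XOR 3 = 2.

2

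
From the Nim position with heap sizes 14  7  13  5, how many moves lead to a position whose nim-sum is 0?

3

Write each in binary and XOR column by column:
  1110  (14)
  0111  (7)
  1101  (13)
  0101  (5)
  ----
  0001  (1)
The overall nim-sum is X = 1. A heap of size p has a winning move iff p XOR X < p (reduce it to p XOR X).
  14: 14 XOR 1 = 15 ≥ 14 — no move.
  7: 7 XOR 1 = 6 < 7 — winning move (to 6).
  13: 13 XOR 1 = 12 < 13 — winning move (to 12).
  5: 5 XOR 1 = 4 < 5 — winning move (to 4).
That gives 3 winning moves.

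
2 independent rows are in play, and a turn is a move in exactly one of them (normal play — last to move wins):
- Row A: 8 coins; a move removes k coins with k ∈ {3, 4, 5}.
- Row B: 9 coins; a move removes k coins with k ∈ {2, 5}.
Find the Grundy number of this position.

Grundy values for row A (subtraction set {3, 4, 5}):
k:     0  1  2  3  4  5  6  7  8
g(k):  0  0  0  1  1  1  2  2  0
So g(8) = 0.
Grundy values for row B (subtraction set {2, 5}):
k:     0  1  2  3  4  5  6  7  8  9
g(k):  0  0  1  1  0  2  1  0  0  1
So g(9) = 1.
The value of a disjunctive sum is the nim-sum of the parts.
Combined value = 0 ⊕ 1 = 1.

1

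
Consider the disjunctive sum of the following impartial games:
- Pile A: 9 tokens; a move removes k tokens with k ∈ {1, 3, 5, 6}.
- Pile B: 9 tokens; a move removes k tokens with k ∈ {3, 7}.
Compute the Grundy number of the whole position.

2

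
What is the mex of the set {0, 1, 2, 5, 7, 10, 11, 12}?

The values 0, 1, 2 are all present; 3 is the first non-negative integer missing from the set.

3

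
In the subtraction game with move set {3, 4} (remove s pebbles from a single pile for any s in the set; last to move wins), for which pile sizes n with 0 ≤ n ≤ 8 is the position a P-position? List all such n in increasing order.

0, 1, 2, 7, 8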